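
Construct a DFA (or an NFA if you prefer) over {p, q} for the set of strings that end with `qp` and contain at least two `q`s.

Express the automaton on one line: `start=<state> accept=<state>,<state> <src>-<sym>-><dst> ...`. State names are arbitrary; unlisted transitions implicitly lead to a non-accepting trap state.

Handle the two conditions separately and then intersect. The first has 3 states tracking how much of the suffix `qp` has currently been matched; the second has 4 states tracking the count of `q`s, saturating at 3. A product state is a pair (one from each), accepting exactly when both do.
        p   q  
>  S0   S0  S1 
   S1   S2  S3 
   S2   S4  S3 
   S3   S5  S6 
   S4   S4  S3 
 * S5   S7  S6 
   S6   S8  S6 
   S7   S7  S6 
 * S8   S9  S6 
   S9   S9  S6 
(> = start, * = accepting)

start=S0 accept=S5,S8 S0-p->S0 S0-q->S1 S1-p->S2 S1-q->S3 S2-p->S4 S2-q->S3 S3-p->S5 S3-q->S6 S4-p->S4 S4-q->S3 S5-p->S7 S5-q->S6 S6-p->S8 S6-q->S6 S7-p->S7 S7-q->S6 S8-p->S9 S8-q->S6 S9-p->S9 S9-q->S6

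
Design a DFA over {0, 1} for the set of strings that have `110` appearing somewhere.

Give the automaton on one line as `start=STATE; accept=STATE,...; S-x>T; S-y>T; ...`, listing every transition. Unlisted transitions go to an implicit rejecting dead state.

Track how much of `110` has been matched so far: state q0 is no progress, q3 is the absorbing accept state reached once `110` has occurred. Intermediate states record partial matches; on a mismatch, fall back to the longest reusable overlap.
A 4-state machine:
        0   1  
>  q0   q0  q1 
   q1   q0  q2 
   q2   q3  q2 
 * q3   q3  q3 
(> = start, * = accepting)

start=q0; accept=q3; q0-0>q0; q0-1>q1; q1-0>q0; q1-1>q2; q2-0>q3; q2-1>q2; q3-0>q3; q3-1>q3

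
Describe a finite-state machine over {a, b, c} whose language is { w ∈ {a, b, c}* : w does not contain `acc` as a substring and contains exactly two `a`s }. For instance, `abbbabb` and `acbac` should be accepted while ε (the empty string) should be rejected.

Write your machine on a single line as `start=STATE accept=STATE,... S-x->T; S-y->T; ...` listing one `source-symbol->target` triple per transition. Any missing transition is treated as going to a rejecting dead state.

Build one automaton per condition and run them in lockstep. The first has 4 states tracking partial matches of the forbidden pattern `acc`; the second has 4 states tracking the count of `a`s, saturating at 3. A product state is a pair (one from each), accepting exactly when both do.
With 13 states:
          a    b    c  
>  S0     S1   S0   S0 
   S1     S2   S3   S4 
 * S2     S5   S6   S7 
   S3     S2   S3   S3 
   S4     S2   S3   S8 
   S5     S5   S9  S10 
 * S6     S5   S6   S6 
 * S7     S5   S6  S11 
   S8    S11   S8   S8 
   S9     S5   S9   S9 
   S10    S5   S9  S12 
   S11   S12  S11  S11 
   S12   S12  S12  S12 
(> = start, * = accepting)

start=S0; accept=S2,S6,S7; S0-a->S1; S0-b->S0; S0-c->S0; S1-a->S2; S1-b->S3; S1-c->S4; S2-a->S5; S2-b->S6; S2-c->S7; S3-a->S2; S3-b->S3; S3-c->S3; S4-a->S2; S4-b->S3; S4-c->S8; S5-a->S5; S5-b->S9; S5-c->S10; S6-a->S5; S6-b->S6; S6-c->S6; S7-a->S5; S7-b->S6; S7-c->S11; S8-a->S11; S8-b->S8; S8-c->S8; S9-a->S5; S9-b->S9; S9-c->S9; S10-a->S5; S10-b->S9; S10-c->S12; S11-a->S12; S11-b->S11; S11-c->S11; S12-a->S12; S12-b->S12; S12-c->S12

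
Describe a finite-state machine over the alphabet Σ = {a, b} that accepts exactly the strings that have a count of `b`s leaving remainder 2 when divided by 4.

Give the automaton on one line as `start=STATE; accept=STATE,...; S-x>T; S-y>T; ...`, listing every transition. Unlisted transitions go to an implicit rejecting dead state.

start=q0; accept=q2; q0-a>q0; q0-b>q1; q1-a>q1; q1-b>q2; q2-a>q2; q2-b>q3; q3-a>q3; q3-b>q0

Keep the running count of `b`s modulo 4: each `b` advances along the cycle q0 → q1 → q2 → q3 → q0 while other symbols loop. Accept at q2.
A 4-state machine:
        a   b  
>  q0   q0  q1 
   q1   q1  q2 
 * q2   q2  q3 
   q3   q3  q0 
(> = start, * = accepting)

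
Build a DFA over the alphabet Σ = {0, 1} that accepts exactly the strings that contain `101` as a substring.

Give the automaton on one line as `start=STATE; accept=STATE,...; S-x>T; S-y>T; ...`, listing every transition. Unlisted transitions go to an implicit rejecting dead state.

start=A; accept=D; A-0>A; A-1>B; B-0>C; B-1>B; C-0>A; C-1>D; D-0>D; D-1>D

States A..C record the length of the longest prefix of `101` that matches the current input suffix. Reaching D means `101` has been seen, and we stay there forever. Accept from D.
4 states suffice.
       0  1 
>  A   A  B 
   B   C  B 
   C   A  D 
 * D   D  D 
(> = start, * = accepting)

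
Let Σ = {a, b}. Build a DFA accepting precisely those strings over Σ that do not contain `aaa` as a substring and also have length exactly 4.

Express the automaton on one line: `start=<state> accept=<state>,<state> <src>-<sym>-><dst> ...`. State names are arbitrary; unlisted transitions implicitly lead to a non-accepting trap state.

start=S0 accept=S9 S0-a->S1 S0-b->S2 S1-a->S3 S1-b->S4 S2-a->S5 S2-b->S4 S3-a->S6 S3-b->S7 S4-a->S7 S4-b->S7 S5-a->S8 S5-b->S7 S6-a->S6 S6-b->S6 S7-a->S9 S7-b->S9 S8-a->S6 S8-b->S9 S9-a->S6 S9-b->S6

Run two small machines in parallel and take their product. One (4 states) tracks partial matches of the forbidden pattern `aaa`; the other (6 states) tracks the input length, saturating at 5. Each combined state is a pair, one component from each; accept when both components accept. Equivalent product states are then merged.
        a   b  
>  S0   S1  S2 
   S1   S3  S4 
   S2   S5  S4 
   S3   S6  S7 
   S4   S7  S7 
   S5   S8  S7 
   S6   S6  S6 
   S7   S9  S9 
   S8   S6  S9 
 * S9   S6  S6 
(> = start, * = accepting)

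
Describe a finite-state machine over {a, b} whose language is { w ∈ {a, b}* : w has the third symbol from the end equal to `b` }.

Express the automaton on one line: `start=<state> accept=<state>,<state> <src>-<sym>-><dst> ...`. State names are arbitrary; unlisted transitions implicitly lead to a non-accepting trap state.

start=q0 accept=q11,q12,q13,q14 q0-a->q1 q0-b->q2 q1-a->q3 q1-b->q4 q2-a->q5 q2-b->q6 q3-a->q7 q3-b->q8 q4-a->q9 q4-b->q10 q5-a->q11 q5-b->q12 q6-a->q13 q6-b->q14 q7-a->q7 q7-b->q8 q8-a->q9 q8-b->q10 q9-a->q11 q9-b->q12 q10-a->q13 q10-b->q14 q11-a->q7 q11-b->q8 q12-a->q9 q12-b->q10 q13-a->q11 q13-b->q12 q14-a->q13 q14-b->q14

A DFA must remember the last 3 symbols (since which symbol is third-to-last isn't known until the input ends). Use one state per possible window of the last ≤3 symbols; accept from those whose window starts with `b`.
15 states suffice.
          a    b  
>  q0     q1   q2 
   q1     q3   q4 
   q2     q5   q6 
   q3     q7   q8 
   q4     q9  q10 
   q5    q11  q12 
   q6    q13  q14 
   q7     q7   q8 
   q8     q9  q10 
   q9    q11  q12 
   q10   q13  q14 
 * q11    q7   q8 
 * q12    q9  q10 
 * q13   q11  q12 
 * q14   q13  q14 
(> = start, * = accepting)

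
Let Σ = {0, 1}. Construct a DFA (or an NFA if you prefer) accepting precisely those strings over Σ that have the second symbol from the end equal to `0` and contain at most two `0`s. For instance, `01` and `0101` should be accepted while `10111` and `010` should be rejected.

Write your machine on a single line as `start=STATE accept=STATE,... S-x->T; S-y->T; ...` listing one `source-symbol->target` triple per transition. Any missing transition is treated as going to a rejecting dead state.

start=q0; accept=q3,q4,q8; q0-0->q1; q0-1->q2; q1-0->q3; q1-1->q4; q2-0->q5; q2-1->q6; q3-0->q7; q3-1->q8; q4-0->q9; q4-1->q10; q5-0->q3; q5-1->q4; q6-0->q5; q6-1->q6; q7-0->q7; q7-1->q11; q8-0->q12; q8-1->q13; q9-0->q7; q9-1->q8; q10-0->q9; q10-1->q10; q11-0->q12; q11-1->q14; q12-0->q7; q12-1->q11; q13-0->q12; q13-1->q13; q14-0->q12; q14-1->q14

Build one automaton per condition and run them in lockstep. One (7 states) tracks the last 2 symbols read; the other (4 states) tracks the count of `0`s, saturating at 3. Each combined state is a pair, one component from each; accept when both components accept.
A 15-state machine:
          0    1  
>  q0     q1   q2 
   q1     q3   q4 
   q2     q5   q6 
 * q3     q7   q8 
 * q4     q9  q10 
   q5     q3   q4 
   q6     q5   q6 
   q7     q7  q11 
 * q8    q12  q13 
   q9     q7   q8 
   q10    q9  q10 
   q11   q12  q14 
   q12    q7  q11 
   q13   q12  q13 
   q14   q12  q14 
(> = start, * = accepting)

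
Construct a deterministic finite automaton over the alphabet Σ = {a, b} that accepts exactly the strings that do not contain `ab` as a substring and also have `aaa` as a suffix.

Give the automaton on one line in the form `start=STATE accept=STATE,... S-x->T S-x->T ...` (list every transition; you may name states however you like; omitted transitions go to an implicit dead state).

Build one automaton per condition and run them in lockstep. The first has 3 states tracking partial matches of the forbidden pattern `ab`; the second has 4 states tracking how much of the suffix `aaa` has currently been matched. A product state is a pair (one from each), accepting exactly when both do. Equivalent product states are then merged.
5 states suffice.
        a   b  
>  q0   q1  q0 
   q1   q2  q3 
   q2   q4  q3 
   q3   q3  q3 
 * q4   q4  q3 
(> = start, * = accepting)

start=q0 accept=q4 q0-a->q1 q0-b->q0 q1-a->q2 q1-b->q3 q2-a->q4 q2-b->q3 q3-a->q3 q3-b->q3 q4-a->q4 q4-b->q3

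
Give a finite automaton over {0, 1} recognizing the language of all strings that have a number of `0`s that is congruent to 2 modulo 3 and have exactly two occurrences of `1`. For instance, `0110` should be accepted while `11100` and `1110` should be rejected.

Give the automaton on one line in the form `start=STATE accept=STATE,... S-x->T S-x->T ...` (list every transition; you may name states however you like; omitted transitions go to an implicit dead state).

start=q0 accept=q9 q0-0->q1 q0-1->q2 q1-0->q3 q1-1->q4 q2-0->q4 q2-1->q5 q3-0->q0 q3-1->q6 q4-0->q6 q4-1->q7 q5-0->q7 q5-1->q8 q6-0->q2 q6-1->q9 q7-0->q9 q7-1->q8 q8-0->q8 q8-1->q8 q9-0->q5 q9-1->q8

Handle the two conditions separately and then intersect. One (3 states) tracks the count of `0`s modulo 3; the other (4 states) tracks the count of `1`s, saturating at 3. Each combined state is a pair, one component from each; accept when both components accept. Equivalent product states are then merged.
        0   1  
>  q0   q1  q2 
   q1   q3  q4 
   q2   q4  q5 
   q3   q0  q6 
   q4   q6  q7 
   q5   q7  q8 
   q6   q2  q9 
   q7   q9  q8 
   q8   q8  q8 
 * q9   q5  q8 
(> = start, * = accepting)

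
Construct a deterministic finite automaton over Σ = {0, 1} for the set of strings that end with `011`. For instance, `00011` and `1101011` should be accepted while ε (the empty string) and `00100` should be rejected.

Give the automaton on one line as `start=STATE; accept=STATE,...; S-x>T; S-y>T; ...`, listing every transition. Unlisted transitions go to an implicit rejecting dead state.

start=s0; accept=s3; s0-0>s1; s0-1>s0; s1-0>s1; s1-1>s2; s2-0>s1; s2-1>s3; s3-0>s1; s3-1>s0

Let each state record the length of the longest suffix of the input read so far that is also a prefix of `011`. s1 means the last symbol is `0`; s2 means the last 2 symbols are `01`; s3 means the last 3 symbols are `011`. Accept only at s3, where the string currently ends in `011`.
4 states suffice.
        0   1  
>  s0   s1  s0 
   s1   s1  s2 
   s2   s1  s3 
 * s3   s1  s0 
(> = start, * = accepting)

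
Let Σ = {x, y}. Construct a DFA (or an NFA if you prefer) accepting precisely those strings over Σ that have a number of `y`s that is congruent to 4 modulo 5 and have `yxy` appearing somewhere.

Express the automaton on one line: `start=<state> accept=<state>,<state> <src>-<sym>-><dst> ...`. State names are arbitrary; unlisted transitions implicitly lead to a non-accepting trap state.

start=A accept=M A-x->A A-y->B B-x->C B-y->D C-x->E C-y->F D-x->G D-y->H E-x->E E-y->D F-x->F F-y->I G-x->J G-y->I H-x->K H-y->L I-x->I I-y->M J-x->J J-y->H K-x->N K-y->M L-x->O L-y->P M-x->M M-y->Q N-x->N N-y->L O-x->R O-y->Q P-x->S P-y->B Q-x->Q Q-y->T R-x->R R-y->P S-x->A S-y->T T-x->T T-y->F

Run two small machines in parallel and take their product. One (5 states) tracks the count of `y`s modulo 5; the other (4 states) tracks whether and how much of `yxy` has been seen. Each combined state is a pair, one component from each; accept when both components accept.
       x  y 
>  A   A  B 
   B   C  D 
   C   E  F 
   D   G  H 
   E   E  D 
   F   F  I 
   G   J  I 
   H   K  L 
   I   I  M 
   J   J  H 
   K   N  M 
   L   O  P 
 * M   M  Q 
   N   N  L 
   O   R  Q 
   P   S  B 
   Q   Q  T 
   R   R  P 
   S   A  T 
   T   T  F 
(> = start, * = accepting)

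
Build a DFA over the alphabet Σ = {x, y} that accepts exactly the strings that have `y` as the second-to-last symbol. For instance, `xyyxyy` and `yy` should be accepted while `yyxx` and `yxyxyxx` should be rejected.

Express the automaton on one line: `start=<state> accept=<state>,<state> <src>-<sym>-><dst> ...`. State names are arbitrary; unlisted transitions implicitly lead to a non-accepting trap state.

start=q0 accept=q5,q6 q0-x->q1 q0-y->q2 q1-x->q3 q1-y->q4 q2-x->q5 q2-y->q6 q3-x->q3 q3-y->q4 q4-x->q5 q4-y->q6 q5-x->q3 q5-y->q4 q6-x->q5 q6-y->q6

A DFA must remember the last 2 symbols (since which symbol is second-to-last isn't known until the input ends). Use one state per possible window of the last ≤2 symbols; accept from those whose window starts with `y`.
        x   y  
>  q0   q1  q2 
   q1   q3  q4 
   q2   q5  q6 
   q3   q3  q4 
   q4   q5  q6 
 * q5   q3  q4 
 * q6   q5  q6 
(> = start, * = accepting)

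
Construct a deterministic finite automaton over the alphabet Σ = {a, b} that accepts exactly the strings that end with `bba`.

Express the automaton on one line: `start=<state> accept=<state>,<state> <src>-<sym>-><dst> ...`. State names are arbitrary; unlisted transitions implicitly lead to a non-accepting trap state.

start=s0 accept=s3 s0-a->s0 s0-b->s1 s1-a->s0 s1-b->s2 s2-a->s3 s2-b->s2 s3-a->s0 s3-b->s1

Let each state record the length of the longest suffix of the input read so far that is also a prefix of `bba`. s1 means the last symbol is `b`; s2 means the last 2 symbols are `bb`; s3 means the last 3 symbols are `bba`. Accept only at s3, where the string currently ends in `bba`.
4 states suffice.
        a   b  
>  s0   s0  s1 
   s1   s0  s2 
   s2   s3  s2 
 * s3   s0  s1 
(> = start, * = accepting)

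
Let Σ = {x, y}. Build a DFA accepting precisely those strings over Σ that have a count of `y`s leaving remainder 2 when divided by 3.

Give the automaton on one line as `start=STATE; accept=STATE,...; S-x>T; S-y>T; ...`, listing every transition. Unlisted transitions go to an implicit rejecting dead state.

start=A; accept=C; A-x>A; A-y>B; B-x>B; B-y>C; C-x>C; C-y>A

Keep the running count of `y`s modulo 3: each `y` advances along the cycle A → B → C → A while other symbols loop. Accept at C.
A 3-state machine:
       x  y 
>  A   A  B 
   B   B  C 
 * C   C  A 
(> = start, * = accepting)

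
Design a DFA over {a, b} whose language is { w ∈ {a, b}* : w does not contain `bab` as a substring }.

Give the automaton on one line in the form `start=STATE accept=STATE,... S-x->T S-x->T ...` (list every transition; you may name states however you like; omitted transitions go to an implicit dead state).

This is the complement of 'contains `bab`'. Use the same substring-matching states — q0 through q3 holding how much of `bab` has just been matched — but flip the accepting set: everything except the trap q3 accepts.
With 4 states:
        a   b  
>* q0   q0  q1 
 * q1   q2  q1 
 * q2   q0  q3 
   q3   q3  q3 
(> = start, * = accepting)

start=q0 accept=q0,q1,q2 q0-a->q0 q0-b->q1 q1-a->q2 q1-b->q1 q2-a->q0 q2-b->q3 q3-a->q3 q3-b->q3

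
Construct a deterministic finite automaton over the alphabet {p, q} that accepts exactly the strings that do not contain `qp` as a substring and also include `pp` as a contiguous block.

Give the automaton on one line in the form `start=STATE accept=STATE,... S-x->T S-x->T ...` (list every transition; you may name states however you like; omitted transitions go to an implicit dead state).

start=S0 accept=S3,S4 S0-p->S1 S0-q->S2 S1-p->S3 S1-q->S2 S2-p->S2 S2-q->S2 S3-p->S3 S3-q->S4 S4-p->S2 S4-q->S4

Run two small machines in parallel and take their product. One (3 states) tracks partial matches of the forbidden pattern `qp`; the other (3 states) tracks whether and how much of `pp` has been seen. Each combined state is a pair, one component from each; accept when both components accept. After merging equivalent states the machine shrinks.
With 5 states:
        p   q  
>  S0   S1  S2 
   S1   S3  S2 
   S2   S2  S2 
 * S3   S3  S4 
 * S4   S2  S4 
(> = start, * = accepting)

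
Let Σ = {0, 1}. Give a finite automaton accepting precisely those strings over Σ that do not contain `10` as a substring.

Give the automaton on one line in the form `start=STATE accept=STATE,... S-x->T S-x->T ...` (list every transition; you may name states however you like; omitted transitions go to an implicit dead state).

Track partial matches of the forbidden pattern `10`. State q2 is a dead state reached once `10` has occurred; every other state accepts. q0 means no part of `10` is currently matched.
        0   1  
>* q0   q0  q1 
 * q1   q2  q1 
   q2   q2  q2 
(> = start, * = accepting)

start=q0 accept=q0,q1 q0-0->q0 q0-1->q1 q1-0->q2 q1-1->q1 q2-0->q2 q2-1->q2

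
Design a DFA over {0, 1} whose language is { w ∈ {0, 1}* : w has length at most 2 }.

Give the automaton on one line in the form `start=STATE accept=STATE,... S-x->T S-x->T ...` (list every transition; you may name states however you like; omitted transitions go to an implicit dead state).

start=s0 accept=s0,s1,s2 s0-0->s1 s0-1->s1 s1-0->s2 s1-1->s2 s2-0->s3 s2-1->s3 s3-0->s3 s3-1->s3

We only need to distinguish lengths 0, 1, …, 2, and '>2'. Chain s0 → s1 → s2 → s3 on every symbol, with s3 looping. Accepting states: {s0, s1, s2}.
With 4 states:
        0   1  
>* s0   s1  s1 
 * s1   s2  s2 
 * s2   s3  s3 
   s3   s3  s3 
(> = start, * = accepting)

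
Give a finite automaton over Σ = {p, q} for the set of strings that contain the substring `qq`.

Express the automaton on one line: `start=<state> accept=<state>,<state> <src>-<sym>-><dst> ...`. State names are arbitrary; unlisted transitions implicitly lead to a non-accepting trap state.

States s0..s1 record the length of the longest prefix of `qq` that matches the current input suffix. Reaching s2 means `qq` has been seen, and we stay there forever. Accept from s2.
With 3 states:
        p   q  
>  s0   s0  s1 
   s1   s0  s2 
 * s2   s2  s2 
(> = start, * = accepting)

start=s0 accept=s2 s0-p->s0 s0-q->s1 s1-p->s0 s1-q->s2 s2-p->s2 s2-q->s2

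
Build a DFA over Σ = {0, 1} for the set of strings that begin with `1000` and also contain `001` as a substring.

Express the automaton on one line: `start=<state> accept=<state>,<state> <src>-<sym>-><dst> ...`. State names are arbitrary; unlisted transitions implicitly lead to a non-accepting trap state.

start=q0 accept=q6 q0-0->q1 q0-1->q2 q1-0->q1 q1-1->q1 q2-0->q3 q2-1->q1 q3-0->q4 q3-1->q1 q4-0->q5 q4-1->q1 q5-0->q5 q5-1->q6 q6-0->q6 q6-1->q6

Build one automaton per condition and run them in lockstep. One (6 states) tracks whether the input so far still matches the prefix `1000`; the other (4 states) tracks whether and how much of `001` has been seen. Each combined state is a pair, one component from each; accept when both components accept. Equivalent product states are then merged.
7 states suffice.
        0   1  
>  q0   q1  q2 
   q1   q1  q1 
   q2   q3  q1 
   q3   q4  q1 
   q4   q5  q1 
   q5   q5  q6 
 * q6   q6  q6 
(> = start, * = accepting)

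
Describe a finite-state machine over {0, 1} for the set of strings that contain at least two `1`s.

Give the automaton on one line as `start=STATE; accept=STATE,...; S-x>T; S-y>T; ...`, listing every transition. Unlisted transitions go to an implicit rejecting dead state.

Only the number of `1`s matters, and only up to 3. Make a chain A → B → C → D advanced by each `1` (with D absorbing); every other symbol self-loops. The accepting set is {C, D}.
4 states suffice.
       0  1 
>  A   A  B 
   B   B  C 
 * C   C  D 
 * D   D  D 
(> = start, * = accepting)

start=A; accept=C,D; A-0>A; A-1>B; B-0>B; B-1>C; C-0>C; C-1>D; D-0>D; D-1>D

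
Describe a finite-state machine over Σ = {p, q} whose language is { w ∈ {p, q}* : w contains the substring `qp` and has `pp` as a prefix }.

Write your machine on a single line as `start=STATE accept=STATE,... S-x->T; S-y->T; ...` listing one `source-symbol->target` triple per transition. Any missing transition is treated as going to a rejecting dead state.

Build one automaton per condition and run them in lockstep. One (3 states) tracks whether and how much of `qp` has been seen; the other (4 states) tracks whether the input so far still matches the prefix `pp`. Each combined state is a pair, one component from each; accept when both components accept. Minimizing collapses redundant product states.
With 6 states:
       p  q 
>  A   B  C 
   B   D  C 
   C   C  C 
   D   D  E 
   E   F  E 
 * F   F  F 
(> = start, * = accepting)

start=A; accept=F; A-p->B; A-q->C; B-p->D; B-q->C; C-p->C; C-q->C; D-p->D; D-q->E; E-p->F; E-q->E; F-p->F; F-q->F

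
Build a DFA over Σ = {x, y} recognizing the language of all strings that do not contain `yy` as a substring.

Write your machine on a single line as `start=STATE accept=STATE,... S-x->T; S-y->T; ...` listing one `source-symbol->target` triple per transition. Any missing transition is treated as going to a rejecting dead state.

This is the complement of 'contains `yy`'. Use the same substring-matching states — A through C holding how much of `yy` has just been matched — but flip the accepting set: everything except the trap C accepts.
       x  y 
>* A   A  B 
 * B   A  C 
   C   C  C 
(> = start, * = accepting)

start=A; accept=A,B; A-x->A; A-y->B; B-x->A; B-y->C; C-x->C; C-y->C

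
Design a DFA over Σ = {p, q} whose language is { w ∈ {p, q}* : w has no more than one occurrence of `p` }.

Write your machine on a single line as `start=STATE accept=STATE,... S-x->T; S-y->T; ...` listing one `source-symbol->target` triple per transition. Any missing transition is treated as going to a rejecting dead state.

start=A; accept=A,B; A-p->B; A-q->A; B-p->C; B-q->B; C-p->C; C-q->C

Only the number of `p`s matters, and only up to 2. Make a chain A → B → C advanced by each `p` (with C absorbing); every other symbol self-loops. The accepting set is {A, B}.
3 states suffice.
       p  q 
>* A   B  A 
 * B   C  B 
   C   C  C 
(> = start, * = accepting)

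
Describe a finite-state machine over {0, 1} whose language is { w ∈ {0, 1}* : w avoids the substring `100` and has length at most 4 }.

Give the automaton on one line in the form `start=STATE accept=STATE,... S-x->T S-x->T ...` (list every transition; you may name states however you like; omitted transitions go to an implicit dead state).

start=q0 accept=q0,q1,q2,q3,q4,q5,q6,q7,q8,q10,q11,q12 q0-0->q1 q0-1->q2 q1-0->q3 q1-1->q4 q2-0->q5 q2-1->q4 q3-0->q6 q3-1->q7 q4-0->q8 q4-1->q7 q5-0->q9 q5-1->q7 q6-0->q10 q6-1->q11 q7-0->q12 q7-1->q11 q8-0->q13 q8-1->q11 q9-0->q13 q9-1->q13 q10-0->q14 q10-1->q15 q11-0->q16 q11-1->q15 q12-0->q17 q12-1->q15 q13-0->q17 q13-1->q17 q14-0->q14 q14-1->q15 q15-0->q16 q15-1->q15 q16-0->q17 q16-1->q15 q17-0->q17 q17-1->q17

Build one automaton per condition and run them in lockstep. The first has 4 states tracking partial matches of the forbidden pattern `100`; the second has 6 states tracking the input length, saturating at 5. A product state is a pair (one from each), accepting exactly when both do.
18 states suffice.
          0    1  
>* q0     q1   q2 
 * q1     q3   q4 
 * q2     q5   q4 
 * q3     q6   q7 
 * q4     q8   q7 
 * q5     q9   q7 
 * q6    q10  q11 
 * q7    q12  q11 
 * q8    q13  q11 
   q9    q13  q13 
 * q10   q14  q15 
 * q11   q16  q15 
 * q12   q17  q15 
   q13   q17  q17 
   q14   q14  q15 
   q15   q16  q15 
   q16   q17  q15 
   q17   q17  q17 
(> = start, * = accepting)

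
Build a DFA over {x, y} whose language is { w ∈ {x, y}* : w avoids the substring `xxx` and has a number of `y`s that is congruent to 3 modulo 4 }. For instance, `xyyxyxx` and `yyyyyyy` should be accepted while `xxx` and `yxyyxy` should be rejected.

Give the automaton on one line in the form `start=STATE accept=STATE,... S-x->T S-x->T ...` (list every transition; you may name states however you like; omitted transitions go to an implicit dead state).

start=A accept=J,L,M A-x->B A-y->C B-x->D B-y->C C-x->E C-y->F D-x->G D-y->C E-x->H E-y->F F-x->I F-y->J G-x->G G-y->G H-x->G H-y->F I-x->K I-y->J J-x->L J-y->A K-x->G K-y->J L-x->M L-y->A M-x->G M-y->A

Build one automaton per condition and run them in lockstep. The first has 4 states tracking partial matches of the forbidden pattern `xxx`; the second has 4 states tracking the count of `y`s modulo 4. A product state is a pair (one from each), accepting exactly when both do. After merging equivalent states the machine shrinks.
       x  y 
>  A   B  C 
   B   D  C 
   C   E  F 
   D   G  C 
   E   H  F 
   F   I  J 
   G   G  G 
   H   G  F 
   I   K  J 
 * J   L  A 
   K   G  J 
 * L   M  A 
 * M   G  A 
(> = start, * = accepting)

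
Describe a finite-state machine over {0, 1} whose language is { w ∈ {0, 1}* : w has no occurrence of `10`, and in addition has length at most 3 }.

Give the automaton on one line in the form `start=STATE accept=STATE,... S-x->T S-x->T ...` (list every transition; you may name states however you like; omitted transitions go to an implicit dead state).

start=q0 accept=q0,q1,q2,q3,q4,q6 q0-0->q1 q0-1->q2 q1-0->q3 q1-1->q4 q2-0->q5 q2-1->q4 q3-0->q6 q3-1->q6 q4-0->q5 q4-1->q6 q5-0->q5 q5-1->q5 q6-0->q5 q6-1->q5

Run two small machines in parallel and take their product. One (3 states) tracks partial matches of the forbidden pattern `10`; the other (5 states) tracks the input length, saturating at 4. Each combined state is a pair, one component from each; accept when both components accept. After merging equivalent states the machine shrinks.
        0   1  
>* q0   q1  q2 
 * q1   q3  q4 
 * q2   q5  q4 
 * q3   q6  q6 
 * q4   q5  q6 
   q5   q5  q5 
 * q6   q5  q5 
(> = start, * = accepting)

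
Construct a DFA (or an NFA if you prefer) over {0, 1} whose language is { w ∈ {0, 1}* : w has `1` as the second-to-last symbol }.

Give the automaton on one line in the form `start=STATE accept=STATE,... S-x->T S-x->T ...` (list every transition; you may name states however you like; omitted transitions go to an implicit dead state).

A DFA must remember the last 2 symbols (since which symbol is second-to-last isn't known until the input ends). Use one state per possible window of the last ≤2 symbols; accept from those whose window starts with `1`.
With 7 states:
        0   1  
>  q0   q1  q2 
   q1   q3  q4 
   q2   q5  q6 
   q3   q3  q4 
   q4   q5  q6 
 * q5   q3  q4 
 * q6   q5  q6 
(> = start, * = accepting)

start=q0 accept=q5,q6 q0-0->q1 q0-1->q2 q1-0->q3 q1-1->q4 q2-0->q5 q2-1->q6 q3-0->q3 q3-1->q4 q4-0->q5 q4-1->q6 q5-0->q3 q5-1->q4 q6-0->q5 q6-1->q6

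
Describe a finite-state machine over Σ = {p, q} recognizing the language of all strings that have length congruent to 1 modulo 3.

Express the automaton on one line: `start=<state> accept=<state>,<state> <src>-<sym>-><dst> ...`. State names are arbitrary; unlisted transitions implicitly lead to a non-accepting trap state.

Count input length modulo 3: every symbol advances one step around the cycle A → B → C → A. Accept at B.
A 3-state machine:
       p  q 
>  A   B  B 
 * B   C  C 
   C   A  A 
(> = start, * = accepting)

start=A accept=B A-p->B A-q->B B-p->C B-q->C C-p->A C-q->A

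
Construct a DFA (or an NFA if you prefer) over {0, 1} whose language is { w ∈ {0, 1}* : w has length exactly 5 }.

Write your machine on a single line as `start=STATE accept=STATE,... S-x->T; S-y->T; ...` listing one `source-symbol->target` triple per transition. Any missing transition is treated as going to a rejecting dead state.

start=s0; accept=s5; s0-0->s1; s0-1->s1; s1-0->s2; s1-1->s2; s2-0->s3; s2-1->s3; s3-0->s4; s3-1->s4; s4-0->s5; s4-1->s5; s5-0->s6; s5-1->s6; s6-0->s6; s6-1->s6

We only need to distinguish lengths 0, 1, …, 5, and '>5'. Chain s0 → s1 → s2 → s3 → s4 → s5 → s6 on every symbol, with s6 looping. Accepting states: {s5}.
        0   1  
>  s0   s1  s1 
   s1   s2  s2 
   s2   s3  s3 
   s3   s4  s4 
   s4   s5  s5 
 * s5   s6  s6 
   s6   s6  s6 
(> = start, * = accepting)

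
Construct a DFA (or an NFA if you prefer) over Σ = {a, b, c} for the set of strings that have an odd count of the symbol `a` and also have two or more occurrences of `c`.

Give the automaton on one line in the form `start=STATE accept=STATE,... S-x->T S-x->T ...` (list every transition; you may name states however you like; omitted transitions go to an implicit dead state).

Handle the two conditions separately and then intersect. One (2 states) tracks the count of `a`s modulo 2; the other (4 states) tracks the count of `c`s, saturating at 3. Each combined state is a pair, one component from each; accept when both components accept.
With 8 states:
        a   b   c  
>  q0   q1  q0  q2 
   q1   q0  q1  q3 
   q2   q3  q2  q4 
   q3   q2  q3  q5 
   q4   q5  q4  q6 
 * q5   q4  q5  q7 
   q6   q7  q6  q6 
 * q7   q6  q7  q7 
(> = start, * = accepting)

start=q0 accept=q5,q7 q0-a->q1 q0-b->q0 q0-c->q2 q1-a->q0 q1-b->q1 q1-c->q3 q2-a->q3 q2-b->q2 q2-c->q4 q3-a->q2 q3-b->q3 q3-c->q5 q4-a->q5 q4-b->q4 q4-c->q6 q5-a->q4 q5-b->q5 q5-c->q7 q6-a->q7 q6-b->q6 q6-c->q6 q7-a->q6 q7-b->q7 q7-c->q7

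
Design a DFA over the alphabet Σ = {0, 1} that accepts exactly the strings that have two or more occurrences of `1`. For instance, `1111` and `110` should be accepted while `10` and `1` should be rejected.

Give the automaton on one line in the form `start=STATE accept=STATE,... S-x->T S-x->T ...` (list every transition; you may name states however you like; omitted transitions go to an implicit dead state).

start=q0 accept=q2,q3 q0-0->q0 q0-1->q1 q1-0->q1 q1-1->q2 q2-0->q2 q2-1->q3 q3-0->q3 q3-1->q3

Count `1`s, saturating at 3: states q0 through q2 mean 0 through 2 `1`s seen; q3 means more than 2. Each `1` increments (capped at q3); other symbols loop. Accept from {q2, q3}.
4 states suffice.
        0   1  
>  q0   q0  q1 
   q1   q1  q2 
 * q2   q2  q3 
 * q3   q3  q3 
(> = start, * = accepting)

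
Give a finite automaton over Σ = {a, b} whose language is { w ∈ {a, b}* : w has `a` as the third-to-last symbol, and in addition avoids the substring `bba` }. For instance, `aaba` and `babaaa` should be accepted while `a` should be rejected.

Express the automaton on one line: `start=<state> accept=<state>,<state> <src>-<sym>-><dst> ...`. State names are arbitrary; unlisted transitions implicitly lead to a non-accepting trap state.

Handle the two conditions separately and then intersect. The first has 15 states tracking the last 3 symbols read; the second has 4 states tracking partial matches of the forbidden pattern `bba`. A product state is a pair (one from each), accepting exactly when both do.
With 22 states:
          a    b  
>  q0     q1   q2 
   q1     q3   q4 
   q2     q5   q6 
   q3     q7   q8 
   q4     q9  q10 
   q5    q11  q12 
   q6    q13  q14 
 * q7     q7   q8 
 * q8     q9  q10 
 * q9    q11  q12 
 * q10   q13  q14 
   q11    q7   q8 
   q12    q9  q10 
   q13   q15  q16 
   q14   q13  q14 
   q15   q17  q18 
   q16   q19  q20 
   q17   q17  q18 
   q18   q19  q20 
   q19   q15  q16 
   q20   q13  q21 
   q21   q13  q21 
(> = start, * = accepting)

start=q0 accept=q7,q8,q9,q10 q0-a->q1 q0-b->q2 q1-a->q3 q1-b->q4 q2-a->q5 q2-b->q6 q3-a->q7 q3-b->q8 q4-a->q9 q4-b->q10 q5-a->q11 q5-b->q12 q6-a->q13 q6-b->q14 q7-a->q7 q7-b->q8 q8-a->q9 q8-b->q10 q9-a->q11 q9-b->q12 q10-a->q13 q10-b->q14 q11-a->q7 q11-b->q8 q12-a->q9 q12-b->q10 q13-a->q15 q13-b->q16 q14-a->q13 q14-b->q14 q15-a->q17 q15-b->q18 q16-a->q19 q16-b->q20 q17-a->q17 q17-b->q18 q18-a->q19 q18-b->q20 q19-a->q15 q19-b->q16 q20-a->q13 q20-b->q21 q21-a->q13 q21-b->q21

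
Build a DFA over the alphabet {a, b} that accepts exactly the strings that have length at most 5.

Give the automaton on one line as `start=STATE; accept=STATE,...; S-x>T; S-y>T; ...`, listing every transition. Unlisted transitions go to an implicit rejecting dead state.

We only need to distinguish lengths 0, 1, …, 5, and '>5'. Chain s0 → s1 → s2 → s3 → s4 → s5 → s6 on every symbol, with s6 looping. Accepting states: {s0, s1, s2, s3, s4, s5}.
A 7-state machine:
        a   b  
>* s0   s1  s1 
 * s1   s2  s2 
 * s2   s3  s3 
 * s3   s4  s4 
 * s4   s5  s5 
 * s5   s6  s6 
   s6   s6  s6 
(> = start, * = accepting)

start=s0; accept=s0,s1,s2,s3,s4,s5; s0-a>s1; s0-b>s1; s1-a>s2; s1-b>s2; s2-a>s3; s2-b>s3; s3-a>s4; s3-b>s4; s4-a>s5; s4-b>s5; s5-a>s6; s5-b>s6; s6-a>s6; s6-b>s6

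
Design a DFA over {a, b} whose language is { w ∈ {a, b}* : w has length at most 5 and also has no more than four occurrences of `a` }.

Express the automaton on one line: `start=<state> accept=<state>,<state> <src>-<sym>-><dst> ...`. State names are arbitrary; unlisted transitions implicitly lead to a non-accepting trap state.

Handle the two conditions separately and then intersect. One (7 states) tracks the input length, saturating at 6; the other (6 states) tracks the count of `a`s, saturating at 5. Each combined state is a pair, one component from each; accept when both components accept. Minimizing collapses redundant product states.
With 11 states:
          a    b  
>* q0     q1   q2 
 * q1     q3   q4 
 * q2     q4   q4 
 * q3     q5   q6 
 * q4     q6   q6 
 * q5     q7   q8 
 * q6     q8   q8 
 * q7     q9  q10 
 * q8    q10  q10 
   q9     q9   q9 
 * q10    q9   q9 
(> = start, * = accepting)

start=q0 accept=q0,q1,q2,q3,q4,q5,q6,q7,q8,q10 q0-a->q1 q0-b->q2 q1-a->q3 q1-b->q4 q2-a->q4 q2-b->q4 q3-a->q5 q3-b->q6 q4-a->q6 q4-b->q6 q5-a->q7 q5-b->q8 q6-a->q8 q6-b->q8 q7-a->q9 q7-b->q10 q8-a->q10 q8-b->q10 q9-a->q9 q9-b->q9 q10-a->q9 q10-b->q9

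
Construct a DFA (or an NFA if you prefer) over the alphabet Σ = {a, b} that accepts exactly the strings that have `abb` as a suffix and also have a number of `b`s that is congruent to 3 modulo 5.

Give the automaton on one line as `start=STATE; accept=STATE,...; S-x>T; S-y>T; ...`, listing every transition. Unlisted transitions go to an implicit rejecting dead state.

start=q0; accept=q6; q0-a>q0; q0-b>q1; q1-a>q2; q1-b>q3; q2-a>q2; q2-b>q4; q3-a>q3; q3-b>q5; q4-a>q3; q4-b>q6; q5-a>q5; q5-b>q7; q6-a>q5; q6-b>q7; q7-a>q7; q7-b>q0

Build one automaton per condition and run them in lockstep. One (4 states) tracks how much of the suffix `abb` has currently been matched; the other (5 states) tracks the count of `b`s modulo 5. Each combined state is a pair, one component from each; accept when both components accept. Equivalent product states are then merged.
8 states suffice.
        a   b  
>  q0   q0  q1 
   q1   q2  q3 
   q2   q2  q4 
   q3   q3  q5 
   q4   q3  q6 
   q5   q5  q7 
 * q6   q5  q7 
   q7   q7  q0 
(> = start, * = accepting)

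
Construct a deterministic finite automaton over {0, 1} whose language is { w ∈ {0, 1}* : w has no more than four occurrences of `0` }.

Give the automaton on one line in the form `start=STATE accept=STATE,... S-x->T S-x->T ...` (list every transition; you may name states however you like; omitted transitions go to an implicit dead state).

start=S0 accept=S0,S1,S2,S3,S4 S0-0->S1 S0-1->S0 S1-0->S2 S1-1->S1 S2-0->S3 S2-1->S2 S3-0->S4 S3-1->S3 S4-0->S5 S4-1->S4 S5-0->S5 S5-1->S5

Count `0`s, saturating at 5: states S0 through S4 mean 0 through 4 `0`s seen; S5 means more than 4. Each `0` increments (capped at S5); other symbols loop. Accept from {S0, S1, S2, S3, S4}.
A 6-state machine:
        0   1  
>* S0   S1  S0 
 * S1   S2  S1 
 * S2   S3  S2 
 * S3   S4  S3 
 * S4   S5  S4 
   S5   S5  S5 
(> = start, * = accepting)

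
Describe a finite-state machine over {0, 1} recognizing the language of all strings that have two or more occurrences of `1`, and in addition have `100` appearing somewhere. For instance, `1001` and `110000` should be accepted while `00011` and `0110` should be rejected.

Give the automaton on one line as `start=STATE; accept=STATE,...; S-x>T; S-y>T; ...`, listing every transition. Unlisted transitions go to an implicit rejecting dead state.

Run two small machines in parallel and take their product. The first has 4 states tracking the count of `1`s, saturating at 3; the second has 4 states tracking whether and how much of `100` has been seen. A product state is a pair (one from each), accepting exactly when both do. Equivalent product states are then merged.
With 7 states:
        0   1  
>  s0   s0  s1 
   s1   s2  s3 
   s2   s4  s3 
   s3   s5  s3 
   s4   s4  s6 
   s5   s6  s3 
 * s6   s6  s6 
(> = start, * = accepting)

start=s0; accept=s6; s0-0>s0; s0-1>s1; s1-0>s2; s1-1>s3; s2-0>s4; s2-1>s3; s3-0>s5; s3-1>s3; s4-0>s4; s4-1>s6; s5-0>s6; s5-1>s3; s6-0>s6; s6-1>s6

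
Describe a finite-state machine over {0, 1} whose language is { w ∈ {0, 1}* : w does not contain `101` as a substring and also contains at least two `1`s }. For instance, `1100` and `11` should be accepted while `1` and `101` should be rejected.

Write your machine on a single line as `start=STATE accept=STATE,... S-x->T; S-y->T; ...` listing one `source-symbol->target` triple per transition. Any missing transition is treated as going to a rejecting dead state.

Run two small machines in parallel and take their product. The first has 4 states tracking partial matches of the forbidden pattern `101`; the second has 4 states tracking the count of `1`s, saturating at 3. A product state is a pair (one from each), accepting exactly when both do.
          0    1  
>  S0     S0   S1 
   S1     S2   S3 
   S2     S4   S5 
 * S3     S6   S7 
   S4     S4   S3 
   S5     S5   S8 
 * S6     S9   S8 
 * S7    S10   S7 
   S8     S8   S8 
 * S9     S9   S7 
 * S10   S11   S8 
 * S11   S11   S7 
(> = start, * = accepting)

start=S0; accept=S3,S6,S7,S9,S10,S11; S0-0->S0; S0-1->S1; S1-0->S2; S1-1->S3; S2-0->S4; S2-1->S5; S3-0->S6; S3-1->S7; S4-0->S4; S4-1->S3; S5-0->S5; S5-1->S8; S6-0->S9; S6-1->S8; S7-0->S10; S7-1->S7; S8-0->S8; S8-1->S8; S9-0->S9; S9-1->S7; S10-0->S11; S10-1->S8; S11-0->S11; S11-1->S7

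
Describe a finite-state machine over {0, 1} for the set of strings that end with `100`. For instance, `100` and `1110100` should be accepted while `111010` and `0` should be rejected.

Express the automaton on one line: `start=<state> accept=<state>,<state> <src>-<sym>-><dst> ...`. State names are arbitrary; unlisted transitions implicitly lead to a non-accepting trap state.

Remember how much of `100` the current input suffix matches. State s0 means no match yet; s1 means the last symbol is `1`; s2 means the last 2 symbols are `10`; s3 means the last 3 symbols are `100`. Only s3 accepts. On a mismatch, fall back to the longest proper suffix that is still a prefix of `100`.
4 states suffice.
        0   1  
>  s0   s0  s1 
   s1   s2  s1 
   s2   s3  s1 
 * s3   s0  s1 
(> = start, * = accepting)

start=s0 accept=s3 s0-0->s0 s0-1->s1 s1-0->s2 s1-1->s1 s2-0->s3 s2-1->s1 s3-0->s0 s3-1->s1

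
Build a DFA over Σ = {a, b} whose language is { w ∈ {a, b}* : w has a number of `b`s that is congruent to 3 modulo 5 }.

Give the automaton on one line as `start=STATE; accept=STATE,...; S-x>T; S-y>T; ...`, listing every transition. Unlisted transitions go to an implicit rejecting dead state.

The only thing that matters is how many `b`s have appeared, reduced mod 5. Use one state per residue: q0 for 0, …, q4 for 4. Reading `b` moves to the next residue; anything else stays put. q3 is accepting.
5 states suffice.
        a   b  
>  q0   q0  q1 
   q1   q1  q2 
   q2   q2  q3 
 * q3   q3  q4 
   q4   q4  q0 
(> = start, * = accepting)

start=q0; accept=q3; q0-a>q0; q0-b>q1; q1-a>q1; q1-b>q2; q2-a>q2; q2-b>q3; q3-a>q3; q3-b>q4; q4-a>q4; q4-b>q0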